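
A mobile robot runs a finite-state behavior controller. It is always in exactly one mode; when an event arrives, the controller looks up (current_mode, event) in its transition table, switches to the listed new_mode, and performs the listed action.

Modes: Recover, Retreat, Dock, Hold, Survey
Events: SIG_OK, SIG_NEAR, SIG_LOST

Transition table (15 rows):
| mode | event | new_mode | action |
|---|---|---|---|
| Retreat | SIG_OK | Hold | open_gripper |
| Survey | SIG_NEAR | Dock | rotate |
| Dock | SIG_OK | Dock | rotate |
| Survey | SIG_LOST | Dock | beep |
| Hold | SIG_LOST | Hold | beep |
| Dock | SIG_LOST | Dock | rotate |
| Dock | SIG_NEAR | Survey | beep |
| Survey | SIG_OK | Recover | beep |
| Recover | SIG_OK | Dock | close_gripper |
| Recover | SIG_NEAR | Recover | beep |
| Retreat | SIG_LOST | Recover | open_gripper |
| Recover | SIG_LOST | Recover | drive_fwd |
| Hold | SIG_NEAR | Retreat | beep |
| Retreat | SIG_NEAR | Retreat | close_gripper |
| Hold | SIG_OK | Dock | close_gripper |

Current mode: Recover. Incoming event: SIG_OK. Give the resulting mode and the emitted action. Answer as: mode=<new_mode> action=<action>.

mode=Dock action=close_gripper

current mode = Recover; filter table to that mode:
  (Recover, SIG_OK) → (Dock, close_gripper)  ← event matches
  (Recover, SIG_NEAR) → (Recover, beep)
  (Recover, SIG_LOST) → (Recover, drive_fwd)
event = SIG_OK selects (Dock, close_gripper)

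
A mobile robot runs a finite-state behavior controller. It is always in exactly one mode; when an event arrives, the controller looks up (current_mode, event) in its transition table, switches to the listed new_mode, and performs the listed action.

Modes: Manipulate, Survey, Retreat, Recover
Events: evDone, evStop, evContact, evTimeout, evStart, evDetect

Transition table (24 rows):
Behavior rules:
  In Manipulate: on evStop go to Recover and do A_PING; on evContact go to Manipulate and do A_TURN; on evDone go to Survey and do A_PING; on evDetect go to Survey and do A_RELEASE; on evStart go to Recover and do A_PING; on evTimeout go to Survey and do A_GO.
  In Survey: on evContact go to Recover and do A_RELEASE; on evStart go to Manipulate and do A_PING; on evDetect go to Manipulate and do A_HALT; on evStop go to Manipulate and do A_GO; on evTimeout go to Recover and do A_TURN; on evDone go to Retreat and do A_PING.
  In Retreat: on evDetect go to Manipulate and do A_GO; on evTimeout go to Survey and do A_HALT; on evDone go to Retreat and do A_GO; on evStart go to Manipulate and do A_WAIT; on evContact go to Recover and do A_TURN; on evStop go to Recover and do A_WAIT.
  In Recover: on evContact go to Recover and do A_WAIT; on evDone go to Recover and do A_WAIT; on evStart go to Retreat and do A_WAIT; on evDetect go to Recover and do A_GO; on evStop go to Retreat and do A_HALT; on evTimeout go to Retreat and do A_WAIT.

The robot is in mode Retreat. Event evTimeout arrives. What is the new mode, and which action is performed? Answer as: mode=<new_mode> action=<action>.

current mode = Retreat; filter table to that mode:
  (Retreat, evDetect) → (Manipulate, A_GO)
  (Retreat, evTimeout) → (Survey, A_HALT)  ← event matches
  (Retreat, evDone) → (Retreat, A_GO)
  (Retreat, evStart) → (Manipulate, A_WAIT)
  (Retreat, evContact) → (Recover, A_TURN)
  (Retreat, evStop) → (Recover, A_WAIT)
event = evTimeout selects (Survey, A_HALT)

mode=Survey action=A_HALT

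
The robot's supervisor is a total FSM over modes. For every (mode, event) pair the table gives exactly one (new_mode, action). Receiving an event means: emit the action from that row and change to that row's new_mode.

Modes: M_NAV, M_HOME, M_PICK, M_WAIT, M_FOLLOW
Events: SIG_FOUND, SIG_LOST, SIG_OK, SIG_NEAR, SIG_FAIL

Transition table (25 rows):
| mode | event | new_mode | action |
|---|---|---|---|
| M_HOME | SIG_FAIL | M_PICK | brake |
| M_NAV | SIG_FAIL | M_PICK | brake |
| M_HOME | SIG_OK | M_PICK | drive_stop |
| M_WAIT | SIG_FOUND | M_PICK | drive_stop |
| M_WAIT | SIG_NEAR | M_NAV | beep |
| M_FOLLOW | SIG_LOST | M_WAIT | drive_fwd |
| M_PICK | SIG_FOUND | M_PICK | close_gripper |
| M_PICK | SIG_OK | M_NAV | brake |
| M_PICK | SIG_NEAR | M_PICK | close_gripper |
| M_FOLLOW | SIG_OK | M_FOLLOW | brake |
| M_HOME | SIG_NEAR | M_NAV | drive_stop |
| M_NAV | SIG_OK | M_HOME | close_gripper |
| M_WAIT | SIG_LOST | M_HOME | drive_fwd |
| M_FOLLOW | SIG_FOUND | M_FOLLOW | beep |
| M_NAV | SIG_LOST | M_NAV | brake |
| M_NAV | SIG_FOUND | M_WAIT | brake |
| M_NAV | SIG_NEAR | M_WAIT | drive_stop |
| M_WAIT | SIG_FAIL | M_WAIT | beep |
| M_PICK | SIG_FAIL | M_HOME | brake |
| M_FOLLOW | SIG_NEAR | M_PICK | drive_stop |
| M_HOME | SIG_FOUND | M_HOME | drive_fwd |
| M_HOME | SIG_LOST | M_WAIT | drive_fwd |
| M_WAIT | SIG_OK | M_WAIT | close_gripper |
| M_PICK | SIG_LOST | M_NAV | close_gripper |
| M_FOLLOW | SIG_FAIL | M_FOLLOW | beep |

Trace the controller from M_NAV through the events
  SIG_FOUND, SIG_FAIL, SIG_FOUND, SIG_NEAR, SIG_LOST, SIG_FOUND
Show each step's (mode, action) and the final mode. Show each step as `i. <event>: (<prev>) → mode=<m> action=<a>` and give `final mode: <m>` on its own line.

final mode: M_WAIT

1. SIG_FOUND: (M_NAV) → mode=M_WAIT action=brake
2. SIG_FAIL: (M_WAIT) → mode=M_WAIT action=beep
3. SIG_FOUND: (M_WAIT) → mode=M_PICK action=drive_stop
4. SIG_NEAR: (M_PICK) → mode=M_PICK action=close_gripper
5. SIG_LOST: (M_PICK) → mode=M_NAV action=close_gripper
6. SIG_FOUND: (M_NAV) → mode=M_WAIT action=brake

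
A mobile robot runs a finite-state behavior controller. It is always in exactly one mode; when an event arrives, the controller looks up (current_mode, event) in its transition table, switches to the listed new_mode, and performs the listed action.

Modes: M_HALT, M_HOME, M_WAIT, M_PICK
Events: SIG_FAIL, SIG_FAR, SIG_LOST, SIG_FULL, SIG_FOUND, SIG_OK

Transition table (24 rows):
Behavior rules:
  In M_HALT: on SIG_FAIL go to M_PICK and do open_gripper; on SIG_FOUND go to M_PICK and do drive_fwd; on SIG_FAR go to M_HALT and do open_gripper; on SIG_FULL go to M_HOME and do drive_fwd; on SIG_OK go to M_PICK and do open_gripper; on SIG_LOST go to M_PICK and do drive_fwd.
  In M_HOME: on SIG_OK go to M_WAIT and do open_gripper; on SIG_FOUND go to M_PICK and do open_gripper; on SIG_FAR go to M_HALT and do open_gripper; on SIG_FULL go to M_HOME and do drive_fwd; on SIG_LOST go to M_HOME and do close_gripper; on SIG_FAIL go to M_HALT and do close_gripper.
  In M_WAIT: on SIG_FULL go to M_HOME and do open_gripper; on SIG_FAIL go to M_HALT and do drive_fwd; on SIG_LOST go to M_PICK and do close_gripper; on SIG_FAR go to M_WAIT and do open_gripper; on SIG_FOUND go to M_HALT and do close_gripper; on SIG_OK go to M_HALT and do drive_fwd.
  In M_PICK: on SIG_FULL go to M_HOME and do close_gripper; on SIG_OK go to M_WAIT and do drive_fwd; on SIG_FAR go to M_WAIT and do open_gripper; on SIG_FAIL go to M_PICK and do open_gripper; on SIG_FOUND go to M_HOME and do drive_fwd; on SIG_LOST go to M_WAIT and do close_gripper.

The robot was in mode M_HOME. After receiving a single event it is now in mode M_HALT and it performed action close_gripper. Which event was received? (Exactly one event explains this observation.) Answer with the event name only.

SIG_FAIL

try SIG_FAIL: (M_HOME, SIG_FAIL) → (M_HALT, close_gripper)  ← matches
try SIG_FAR: (M_HOME, SIG_FAR) → (M_HALT, open_gripper)
try SIG_LOST: (M_HOME, SIG_LOST) → (M_HOME, close_gripper)
try SIG_FULL: (M_HOME, SIG_FULL) → (M_HOME, drive_fwd)
try SIG_FOUND: (M_HOME, SIG_FOUND) → (M_PICK, open_gripper)
try SIG_OK: (M_HOME, SIG_OK) → (M_WAIT, open_gripper)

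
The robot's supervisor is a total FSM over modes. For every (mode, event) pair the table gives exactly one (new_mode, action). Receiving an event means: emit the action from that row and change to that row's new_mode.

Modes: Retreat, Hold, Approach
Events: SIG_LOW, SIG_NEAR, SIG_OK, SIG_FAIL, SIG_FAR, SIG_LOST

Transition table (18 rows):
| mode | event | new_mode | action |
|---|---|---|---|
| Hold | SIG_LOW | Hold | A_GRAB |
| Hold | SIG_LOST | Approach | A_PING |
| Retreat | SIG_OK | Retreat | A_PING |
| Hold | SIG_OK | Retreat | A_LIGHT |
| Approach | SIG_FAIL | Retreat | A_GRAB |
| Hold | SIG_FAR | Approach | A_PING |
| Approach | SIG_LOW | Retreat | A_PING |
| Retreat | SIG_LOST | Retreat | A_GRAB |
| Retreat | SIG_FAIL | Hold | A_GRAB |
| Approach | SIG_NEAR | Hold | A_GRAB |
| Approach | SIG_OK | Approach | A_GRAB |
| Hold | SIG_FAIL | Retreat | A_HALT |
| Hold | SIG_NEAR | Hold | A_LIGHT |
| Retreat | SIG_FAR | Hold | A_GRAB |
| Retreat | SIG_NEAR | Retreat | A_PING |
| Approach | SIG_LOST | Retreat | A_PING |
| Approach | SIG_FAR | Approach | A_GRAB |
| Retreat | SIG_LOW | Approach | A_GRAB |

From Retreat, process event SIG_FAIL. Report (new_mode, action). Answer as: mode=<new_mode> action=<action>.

mode=Hold action=A_GRAB

current mode = Retreat; filter table to that mode:
  (Retreat, SIG_OK) → (Retreat, A_PING)
  (Retreat, SIG_LOST) → (Retreat, A_GRAB)
  (Retreat, SIG_FAIL) → (Hold, A_GRAB)  ← event matches
  (Retreat, SIG_FAR) → (Hold, A_GRAB)
  (Retreat, SIG_NEAR) → (Retreat, A_PING)
  (Retreat, SIG_LOW) → (Approach, A_GRAB)
event = SIG_FAIL selects (Hold, A_GRAB)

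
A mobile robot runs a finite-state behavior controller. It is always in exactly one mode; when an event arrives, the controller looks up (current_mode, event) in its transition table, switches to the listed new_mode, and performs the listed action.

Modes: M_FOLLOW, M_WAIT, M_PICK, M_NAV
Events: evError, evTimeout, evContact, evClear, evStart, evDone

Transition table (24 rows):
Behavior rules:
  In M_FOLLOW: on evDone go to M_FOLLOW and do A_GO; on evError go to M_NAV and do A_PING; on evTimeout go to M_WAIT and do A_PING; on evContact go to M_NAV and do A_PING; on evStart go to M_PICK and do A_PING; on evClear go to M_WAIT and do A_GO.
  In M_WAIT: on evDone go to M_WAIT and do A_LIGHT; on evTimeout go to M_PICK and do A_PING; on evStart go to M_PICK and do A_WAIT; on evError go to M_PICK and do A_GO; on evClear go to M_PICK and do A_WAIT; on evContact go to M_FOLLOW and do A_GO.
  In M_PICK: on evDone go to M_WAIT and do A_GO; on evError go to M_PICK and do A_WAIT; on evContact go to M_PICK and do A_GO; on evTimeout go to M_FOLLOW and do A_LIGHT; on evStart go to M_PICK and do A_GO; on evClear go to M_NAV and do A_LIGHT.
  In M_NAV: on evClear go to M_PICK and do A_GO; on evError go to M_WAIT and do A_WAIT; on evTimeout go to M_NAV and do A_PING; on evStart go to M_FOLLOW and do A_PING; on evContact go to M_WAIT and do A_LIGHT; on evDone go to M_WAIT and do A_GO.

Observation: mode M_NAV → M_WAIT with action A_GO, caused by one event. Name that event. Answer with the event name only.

try evError: (M_NAV, evError) → (M_WAIT, A_WAIT)
try evTimeout: (M_NAV, evTimeout) → (M_NAV, A_PING)
try evContact: (M_NAV, evContact) → (M_WAIT, A_LIGHT)
try evClear: (M_NAV, evClear) → (M_PICK, A_GO)
try evStart: (M_NAV, evStart) → (M_FOLLOW, A_PING)
try evDone: (M_NAV, evDone) → (M_WAIT, A_GO)  ← matches

evDone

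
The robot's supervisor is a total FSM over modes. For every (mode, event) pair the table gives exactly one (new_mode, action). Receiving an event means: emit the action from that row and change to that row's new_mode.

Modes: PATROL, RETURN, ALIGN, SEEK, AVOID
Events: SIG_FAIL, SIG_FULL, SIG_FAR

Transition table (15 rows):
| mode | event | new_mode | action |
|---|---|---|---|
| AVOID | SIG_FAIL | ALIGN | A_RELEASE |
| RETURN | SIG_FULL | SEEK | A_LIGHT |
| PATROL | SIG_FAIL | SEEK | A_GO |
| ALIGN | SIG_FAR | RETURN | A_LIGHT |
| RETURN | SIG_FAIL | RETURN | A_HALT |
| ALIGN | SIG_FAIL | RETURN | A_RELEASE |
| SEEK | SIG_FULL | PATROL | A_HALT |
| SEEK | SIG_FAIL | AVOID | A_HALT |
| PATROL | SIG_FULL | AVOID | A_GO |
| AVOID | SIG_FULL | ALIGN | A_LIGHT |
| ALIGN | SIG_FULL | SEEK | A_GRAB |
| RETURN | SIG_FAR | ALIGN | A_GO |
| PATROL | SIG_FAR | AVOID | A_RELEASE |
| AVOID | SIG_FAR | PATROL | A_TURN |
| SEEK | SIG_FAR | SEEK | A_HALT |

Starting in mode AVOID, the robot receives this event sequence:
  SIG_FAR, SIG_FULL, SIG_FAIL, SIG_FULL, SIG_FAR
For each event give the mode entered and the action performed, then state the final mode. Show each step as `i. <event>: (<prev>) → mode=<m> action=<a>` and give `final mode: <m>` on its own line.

1. SIG_FAR: (AVOID) → mode=PATROL action=A_TURN
2. SIG_FULL: (PATROL) → mode=AVOID action=A_GO
3. SIG_FAIL: (AVOID) → mode=ALIGN action=A_RELEASE
4. SIG_FULL: (ALIGN) → mode=SEEK action=A_GRAB
5. SIG_FAR: (SEEK) → mode=SEEK action=A_HALT

final mode: SEEK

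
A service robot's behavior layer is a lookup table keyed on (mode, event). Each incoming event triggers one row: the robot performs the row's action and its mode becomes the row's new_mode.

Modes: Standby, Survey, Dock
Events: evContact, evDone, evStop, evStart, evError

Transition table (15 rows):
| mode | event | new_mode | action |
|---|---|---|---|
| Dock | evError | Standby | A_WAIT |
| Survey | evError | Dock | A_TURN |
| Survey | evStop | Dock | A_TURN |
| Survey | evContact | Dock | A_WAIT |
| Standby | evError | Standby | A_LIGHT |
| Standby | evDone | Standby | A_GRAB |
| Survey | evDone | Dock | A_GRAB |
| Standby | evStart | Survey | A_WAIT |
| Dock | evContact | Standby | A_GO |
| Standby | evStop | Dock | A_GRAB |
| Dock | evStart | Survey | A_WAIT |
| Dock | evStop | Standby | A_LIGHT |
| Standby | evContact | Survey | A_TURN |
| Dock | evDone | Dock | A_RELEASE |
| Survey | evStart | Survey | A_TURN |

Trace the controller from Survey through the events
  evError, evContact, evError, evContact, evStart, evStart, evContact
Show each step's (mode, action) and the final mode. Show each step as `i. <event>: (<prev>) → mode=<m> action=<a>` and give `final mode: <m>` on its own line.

final mode: Dock

1. evError: (Survey) → mode=Dock action=A_TURN
2. evContact: (Dock) → mode=Standby action=A_GO
3. evError: (Standby) → mode=Standby action=A_LIGHT
4. evContact: (Standby) → mode=Survey action=A_TURN
5. evStart: (Survey) → mode=Survey action=A_TURN
6. evStart: (Survey) → mode=Survey action=A_TURN
7. evContact: (Survey) → mode=Dock action=A_WAIT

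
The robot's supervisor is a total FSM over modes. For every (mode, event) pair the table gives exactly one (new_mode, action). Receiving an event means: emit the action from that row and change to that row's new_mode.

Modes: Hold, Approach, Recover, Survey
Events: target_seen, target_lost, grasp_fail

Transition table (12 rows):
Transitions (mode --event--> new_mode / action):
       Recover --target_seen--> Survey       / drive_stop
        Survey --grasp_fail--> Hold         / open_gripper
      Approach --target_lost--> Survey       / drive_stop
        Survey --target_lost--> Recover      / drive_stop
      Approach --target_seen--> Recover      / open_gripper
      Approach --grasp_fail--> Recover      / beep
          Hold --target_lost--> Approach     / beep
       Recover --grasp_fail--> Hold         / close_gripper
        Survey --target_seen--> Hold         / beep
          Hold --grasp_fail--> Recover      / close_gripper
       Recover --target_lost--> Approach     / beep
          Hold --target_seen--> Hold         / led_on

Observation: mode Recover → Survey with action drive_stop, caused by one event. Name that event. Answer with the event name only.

target_seen

try target_seen: (Recover, target_seen) → (Survey, drive_stop)  ← matches
try target_lost: (Recover, target_lost) → (Approach, beep)
try grasp_fail: (Recover, grasp_fail) → (Hold, close_gripper)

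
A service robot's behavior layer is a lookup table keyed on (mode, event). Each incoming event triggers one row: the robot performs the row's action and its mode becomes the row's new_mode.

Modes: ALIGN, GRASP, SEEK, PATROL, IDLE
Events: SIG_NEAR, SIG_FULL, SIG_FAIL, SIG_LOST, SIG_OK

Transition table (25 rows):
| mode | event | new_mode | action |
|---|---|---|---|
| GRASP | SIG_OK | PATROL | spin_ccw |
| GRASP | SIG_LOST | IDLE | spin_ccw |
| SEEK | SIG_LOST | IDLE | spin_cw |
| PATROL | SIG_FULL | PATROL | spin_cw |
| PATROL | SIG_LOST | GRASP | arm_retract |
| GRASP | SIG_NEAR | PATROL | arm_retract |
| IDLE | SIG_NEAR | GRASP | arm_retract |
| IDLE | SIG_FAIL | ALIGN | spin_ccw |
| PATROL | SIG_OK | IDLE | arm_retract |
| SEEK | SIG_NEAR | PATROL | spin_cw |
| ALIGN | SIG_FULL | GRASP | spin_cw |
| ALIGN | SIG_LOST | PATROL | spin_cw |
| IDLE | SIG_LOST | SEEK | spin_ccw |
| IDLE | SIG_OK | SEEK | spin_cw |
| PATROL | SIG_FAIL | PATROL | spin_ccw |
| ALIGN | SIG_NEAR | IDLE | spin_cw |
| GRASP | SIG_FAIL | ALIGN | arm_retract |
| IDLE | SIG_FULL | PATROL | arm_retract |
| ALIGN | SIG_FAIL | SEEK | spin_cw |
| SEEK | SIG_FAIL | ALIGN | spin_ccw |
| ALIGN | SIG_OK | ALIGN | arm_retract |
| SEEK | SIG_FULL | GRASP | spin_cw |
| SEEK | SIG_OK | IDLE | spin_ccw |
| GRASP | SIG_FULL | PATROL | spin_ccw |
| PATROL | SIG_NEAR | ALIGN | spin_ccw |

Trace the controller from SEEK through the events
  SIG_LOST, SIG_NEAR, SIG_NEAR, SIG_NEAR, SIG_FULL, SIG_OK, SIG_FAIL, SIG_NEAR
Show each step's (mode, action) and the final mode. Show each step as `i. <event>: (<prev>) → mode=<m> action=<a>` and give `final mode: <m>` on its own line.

1. SIG_LOST: (SEEK) → mode=IDLE action=spin_cw
2. SIG_NEAR: (IDLE) → mode=GRASP action=arm_retract
3. SIG_NEAR: (GRASP) → mode=PATROL action=arm_retract
4. SIG_NEAR: (PATROL) → mode=ALIGN action=spin_ccw
5. SIG_FULL: (ALIGN) → mode=GRASP action=spin_cw
6. SIG_OK: (GRASP) → mode=PATROL action=spin_ccw
7. SIG_FAIL: (PATROL) → mode=PATROL action=spin_ccw
8. SIG_NEAR: (PATROL) → mode=ALIGN action=spin_ccw

final mode: ALIGN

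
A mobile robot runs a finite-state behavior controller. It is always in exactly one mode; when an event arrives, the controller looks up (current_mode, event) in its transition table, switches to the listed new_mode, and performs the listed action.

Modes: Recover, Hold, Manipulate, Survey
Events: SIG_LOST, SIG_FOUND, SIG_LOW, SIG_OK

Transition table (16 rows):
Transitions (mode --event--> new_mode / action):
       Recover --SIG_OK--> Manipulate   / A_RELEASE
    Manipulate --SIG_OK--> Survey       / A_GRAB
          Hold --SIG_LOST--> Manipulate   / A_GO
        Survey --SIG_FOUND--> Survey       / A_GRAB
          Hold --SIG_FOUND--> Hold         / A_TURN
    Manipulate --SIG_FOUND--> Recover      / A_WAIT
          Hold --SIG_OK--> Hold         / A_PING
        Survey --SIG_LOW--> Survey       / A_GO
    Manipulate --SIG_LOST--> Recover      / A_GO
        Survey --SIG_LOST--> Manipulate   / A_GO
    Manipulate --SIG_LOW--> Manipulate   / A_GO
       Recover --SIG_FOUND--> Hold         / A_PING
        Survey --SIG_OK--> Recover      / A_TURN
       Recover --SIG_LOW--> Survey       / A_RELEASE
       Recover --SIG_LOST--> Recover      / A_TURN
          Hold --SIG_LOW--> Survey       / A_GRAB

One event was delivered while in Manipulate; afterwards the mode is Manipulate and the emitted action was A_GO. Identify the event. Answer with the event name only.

SIG_LOW

try SIG_LOST: (Manipulate, SIG_LOST) → (Recover, A_GO)
try SIG_FOUND: (Manipulate, SIG_FOUND) → (Recover, A_WAIT)
try SIG_LOW: (Manipulate, SIG_LOW) → (Manipulate, A_GO)  ← matches
try SIG_OK: (Manipulate, SIG_OK) → (Survey, A_GRAB)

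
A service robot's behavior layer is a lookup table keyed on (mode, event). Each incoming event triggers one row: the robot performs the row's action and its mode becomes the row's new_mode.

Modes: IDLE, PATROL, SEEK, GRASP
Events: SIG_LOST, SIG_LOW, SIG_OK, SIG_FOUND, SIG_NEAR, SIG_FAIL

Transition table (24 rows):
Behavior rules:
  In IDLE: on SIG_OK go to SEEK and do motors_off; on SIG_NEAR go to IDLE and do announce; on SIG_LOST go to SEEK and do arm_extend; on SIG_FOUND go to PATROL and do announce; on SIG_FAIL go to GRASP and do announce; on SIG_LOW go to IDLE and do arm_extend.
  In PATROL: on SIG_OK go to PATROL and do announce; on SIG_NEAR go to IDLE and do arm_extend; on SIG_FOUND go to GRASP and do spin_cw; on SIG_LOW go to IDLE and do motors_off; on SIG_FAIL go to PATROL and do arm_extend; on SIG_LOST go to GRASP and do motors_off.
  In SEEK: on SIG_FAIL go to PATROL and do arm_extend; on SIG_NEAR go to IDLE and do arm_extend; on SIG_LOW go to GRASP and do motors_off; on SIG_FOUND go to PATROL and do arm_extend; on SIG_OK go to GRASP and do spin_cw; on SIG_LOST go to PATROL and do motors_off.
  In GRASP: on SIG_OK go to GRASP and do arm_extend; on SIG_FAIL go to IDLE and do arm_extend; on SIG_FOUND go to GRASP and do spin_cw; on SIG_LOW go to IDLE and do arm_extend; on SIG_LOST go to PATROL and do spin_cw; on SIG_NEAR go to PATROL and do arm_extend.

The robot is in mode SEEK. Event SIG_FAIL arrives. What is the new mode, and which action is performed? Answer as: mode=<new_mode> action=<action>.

mode=PATROL action=arm_extend

current mode = SEEK; filter table to that mode:
  (SEEK, SIG_FAIL) → (PATROL, arm_extend)  ← event matches
  (SEEK, SIG_NEAR) → (IDLE, arm_extend)
  (SEEK, SIG_LOW) → (GRASP, motors_off)
  (SEEK, SIG_FOUND) → (PATROL, arm_extend)
  (SEEK, SIG_OK) → (GRASP, spin_cw)
  (SEEK, SIG_LOST) → (PATROL, motors_off)
event = SIG_FAIL selects (PATROL, arm_extend)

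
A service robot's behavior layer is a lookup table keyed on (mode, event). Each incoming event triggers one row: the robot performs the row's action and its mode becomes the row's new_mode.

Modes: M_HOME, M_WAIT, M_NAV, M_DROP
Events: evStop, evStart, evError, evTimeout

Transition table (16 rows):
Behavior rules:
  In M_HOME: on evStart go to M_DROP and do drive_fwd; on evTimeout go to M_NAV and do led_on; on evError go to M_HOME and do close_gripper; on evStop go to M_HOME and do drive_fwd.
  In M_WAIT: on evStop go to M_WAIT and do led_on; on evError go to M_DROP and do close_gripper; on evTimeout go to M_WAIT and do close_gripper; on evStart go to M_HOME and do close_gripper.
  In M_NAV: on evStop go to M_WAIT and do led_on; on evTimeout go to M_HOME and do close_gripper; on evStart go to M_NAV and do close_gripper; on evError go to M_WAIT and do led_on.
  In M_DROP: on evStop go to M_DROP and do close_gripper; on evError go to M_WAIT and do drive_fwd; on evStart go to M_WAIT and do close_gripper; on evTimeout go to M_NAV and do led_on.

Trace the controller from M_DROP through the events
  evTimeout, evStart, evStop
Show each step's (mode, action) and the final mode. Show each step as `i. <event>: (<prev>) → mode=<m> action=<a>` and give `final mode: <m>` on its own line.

1. evTimeout: (M_DROP) → mode=M_NAV action=led_on
2. evStart: (M_NAV) → mode=M_NAV action=close_gripper
3. evStop: (M_NAV) → mode=M_WAIT action=led_on

final mode: M_WAIT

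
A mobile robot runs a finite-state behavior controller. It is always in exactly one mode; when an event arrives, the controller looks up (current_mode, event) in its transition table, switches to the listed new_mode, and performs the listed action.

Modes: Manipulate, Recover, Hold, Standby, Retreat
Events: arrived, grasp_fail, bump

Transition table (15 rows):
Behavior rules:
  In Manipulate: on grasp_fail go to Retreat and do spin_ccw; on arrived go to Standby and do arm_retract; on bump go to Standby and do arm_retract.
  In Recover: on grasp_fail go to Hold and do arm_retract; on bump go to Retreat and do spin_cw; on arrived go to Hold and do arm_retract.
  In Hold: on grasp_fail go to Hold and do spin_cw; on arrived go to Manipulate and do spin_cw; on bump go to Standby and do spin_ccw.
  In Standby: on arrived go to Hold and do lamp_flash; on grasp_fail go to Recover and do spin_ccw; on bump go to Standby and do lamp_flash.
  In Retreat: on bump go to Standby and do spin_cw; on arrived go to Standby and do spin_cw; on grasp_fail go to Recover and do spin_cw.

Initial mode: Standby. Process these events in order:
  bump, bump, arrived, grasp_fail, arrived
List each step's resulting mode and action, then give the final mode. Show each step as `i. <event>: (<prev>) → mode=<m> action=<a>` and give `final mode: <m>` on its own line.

final mode: Manipulate

1. bump: (Standby) → mode=Standby action=lamp_flash
2. bump: (Standby) → mode=Standby action=lamp_flash
3. arrived: (Standby) → mode=Hold action=lamp_flash
4. grasp_fail: (Hold) → mode=Hold action=spin_cw
5. arrived: (Hold) → mode=Manipulate action=spin_cw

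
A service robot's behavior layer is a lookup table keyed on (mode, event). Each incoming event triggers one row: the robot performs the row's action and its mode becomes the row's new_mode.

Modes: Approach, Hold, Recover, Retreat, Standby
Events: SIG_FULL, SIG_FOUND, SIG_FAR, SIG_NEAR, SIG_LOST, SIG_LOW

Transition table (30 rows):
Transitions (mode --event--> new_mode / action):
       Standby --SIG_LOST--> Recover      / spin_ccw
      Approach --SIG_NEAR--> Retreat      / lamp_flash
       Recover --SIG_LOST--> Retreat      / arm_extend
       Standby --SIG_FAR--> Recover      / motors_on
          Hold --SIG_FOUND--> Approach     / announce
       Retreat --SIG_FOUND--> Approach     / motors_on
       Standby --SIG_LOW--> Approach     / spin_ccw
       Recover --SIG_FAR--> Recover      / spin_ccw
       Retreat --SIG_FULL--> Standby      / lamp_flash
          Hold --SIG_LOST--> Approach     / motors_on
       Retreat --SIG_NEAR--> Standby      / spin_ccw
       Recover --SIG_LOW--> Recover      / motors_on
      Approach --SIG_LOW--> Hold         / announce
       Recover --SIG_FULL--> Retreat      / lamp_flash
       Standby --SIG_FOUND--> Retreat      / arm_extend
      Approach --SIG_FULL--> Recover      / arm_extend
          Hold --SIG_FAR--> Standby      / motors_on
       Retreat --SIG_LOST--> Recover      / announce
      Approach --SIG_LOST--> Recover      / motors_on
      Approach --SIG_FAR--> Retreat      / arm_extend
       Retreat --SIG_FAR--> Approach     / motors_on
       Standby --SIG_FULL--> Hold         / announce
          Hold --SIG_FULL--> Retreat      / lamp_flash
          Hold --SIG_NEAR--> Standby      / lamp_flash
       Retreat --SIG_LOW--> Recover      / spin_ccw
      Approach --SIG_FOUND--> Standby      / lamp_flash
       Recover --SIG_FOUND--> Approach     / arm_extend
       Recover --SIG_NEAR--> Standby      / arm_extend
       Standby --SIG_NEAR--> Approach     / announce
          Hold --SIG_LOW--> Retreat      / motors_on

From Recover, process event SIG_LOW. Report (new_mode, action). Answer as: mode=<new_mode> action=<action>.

current mode = Recover; filter table to that mode:
  (Recover, SIG_LOST) → (Retreat, arm_extend)
  (Recover, SIG_FAR) → (Recover, spin_ccw)
  (Recover, SIG_LOW) → (Recover, motors_on)  ← event matches
  (Recover, SIG_FULL) → (Retreat, lamp_flash)
  (Recover, SIG_FOUND) → (Approach, arm_extend)
  (Recover, SIG_NEAR) → (Standby, arm_extend)
event = SIG_LOW selects (Recover, motors_on)

mode=Recover action=motors_on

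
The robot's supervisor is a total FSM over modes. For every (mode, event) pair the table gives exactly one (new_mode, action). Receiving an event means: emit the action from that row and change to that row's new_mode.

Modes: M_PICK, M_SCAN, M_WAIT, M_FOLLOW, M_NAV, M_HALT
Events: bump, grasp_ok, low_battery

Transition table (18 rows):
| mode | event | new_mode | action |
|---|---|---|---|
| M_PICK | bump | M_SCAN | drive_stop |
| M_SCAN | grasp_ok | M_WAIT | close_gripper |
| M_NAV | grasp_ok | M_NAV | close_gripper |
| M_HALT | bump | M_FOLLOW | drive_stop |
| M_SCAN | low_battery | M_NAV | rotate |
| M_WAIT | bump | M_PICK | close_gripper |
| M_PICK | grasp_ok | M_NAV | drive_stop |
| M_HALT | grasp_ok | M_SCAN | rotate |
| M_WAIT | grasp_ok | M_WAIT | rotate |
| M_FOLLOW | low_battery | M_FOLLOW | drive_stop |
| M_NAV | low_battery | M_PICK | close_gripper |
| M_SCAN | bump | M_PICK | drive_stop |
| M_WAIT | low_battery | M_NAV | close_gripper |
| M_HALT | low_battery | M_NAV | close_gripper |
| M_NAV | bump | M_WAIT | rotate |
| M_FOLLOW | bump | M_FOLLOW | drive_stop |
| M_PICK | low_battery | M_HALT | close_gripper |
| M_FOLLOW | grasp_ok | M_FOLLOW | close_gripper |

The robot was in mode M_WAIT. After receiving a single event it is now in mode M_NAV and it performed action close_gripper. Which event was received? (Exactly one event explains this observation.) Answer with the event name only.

try bump: (M_WAIT, bump) → (M_PICK, close_gripper)
try grasp_ok: (M_WAIT, grasp_ok) → (M_WAIT, rotate)
try low_battery: (M_WAIT, low_battery) → (M_NAV, close_gripper)  ← matches

low_battery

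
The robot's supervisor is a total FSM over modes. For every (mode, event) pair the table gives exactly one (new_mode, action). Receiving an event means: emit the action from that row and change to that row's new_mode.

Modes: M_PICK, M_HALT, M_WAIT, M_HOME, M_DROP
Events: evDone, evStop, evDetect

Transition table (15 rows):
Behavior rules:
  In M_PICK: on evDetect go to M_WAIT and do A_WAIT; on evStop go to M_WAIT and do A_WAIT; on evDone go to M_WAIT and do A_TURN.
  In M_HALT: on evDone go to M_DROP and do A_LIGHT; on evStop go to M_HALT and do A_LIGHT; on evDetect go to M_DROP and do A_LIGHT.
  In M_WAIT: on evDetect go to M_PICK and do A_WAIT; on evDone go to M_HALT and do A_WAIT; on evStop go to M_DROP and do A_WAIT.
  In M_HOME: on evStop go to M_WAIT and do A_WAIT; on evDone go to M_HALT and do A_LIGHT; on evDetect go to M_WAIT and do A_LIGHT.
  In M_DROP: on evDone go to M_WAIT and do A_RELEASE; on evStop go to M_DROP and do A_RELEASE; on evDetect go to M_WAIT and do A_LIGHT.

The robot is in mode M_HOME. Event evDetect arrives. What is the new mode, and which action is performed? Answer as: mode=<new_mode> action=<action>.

mode=M_WAIT action=A_LIGHT

current mode = M_HOME; filter table to that mode:
  (M_HOME, evStop) → (M_WAIT, A_WAIT)
  (M_HOME, evDone) → (M_HALT, A_LIGHT)
  (M_HOME, evDetect) → (M_WAIT, A_LIGHT)  ← event matches
event = evDetect selects (M_WAIT, A_LIGHT)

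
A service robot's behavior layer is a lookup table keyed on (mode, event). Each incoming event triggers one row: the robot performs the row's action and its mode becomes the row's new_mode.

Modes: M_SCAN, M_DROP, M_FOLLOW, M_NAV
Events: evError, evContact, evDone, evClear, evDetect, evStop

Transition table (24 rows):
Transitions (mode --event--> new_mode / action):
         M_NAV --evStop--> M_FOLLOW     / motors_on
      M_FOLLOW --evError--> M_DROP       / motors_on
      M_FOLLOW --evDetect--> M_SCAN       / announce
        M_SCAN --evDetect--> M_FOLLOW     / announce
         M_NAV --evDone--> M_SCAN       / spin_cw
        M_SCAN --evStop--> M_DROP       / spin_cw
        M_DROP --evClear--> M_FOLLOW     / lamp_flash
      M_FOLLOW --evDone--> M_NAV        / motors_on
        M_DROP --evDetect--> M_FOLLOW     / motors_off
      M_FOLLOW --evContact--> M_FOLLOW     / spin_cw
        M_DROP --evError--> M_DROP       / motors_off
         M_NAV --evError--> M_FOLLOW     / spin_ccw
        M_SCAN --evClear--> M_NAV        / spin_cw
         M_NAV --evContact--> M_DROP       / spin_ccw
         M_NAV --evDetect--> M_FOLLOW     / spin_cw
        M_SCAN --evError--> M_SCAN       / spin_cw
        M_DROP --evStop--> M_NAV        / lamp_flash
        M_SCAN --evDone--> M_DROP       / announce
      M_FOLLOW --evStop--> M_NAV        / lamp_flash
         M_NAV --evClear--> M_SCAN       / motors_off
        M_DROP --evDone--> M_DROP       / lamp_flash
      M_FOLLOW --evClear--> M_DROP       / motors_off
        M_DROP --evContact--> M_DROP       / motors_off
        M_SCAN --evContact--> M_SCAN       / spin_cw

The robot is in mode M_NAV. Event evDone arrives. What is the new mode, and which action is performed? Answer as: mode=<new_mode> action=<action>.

current mode = M_NAV; filter table to that mode:
  (M_NAV, evStop) → (M_FOLLOW, motors_on)
  (M_NAV, evDone) → (M_SCAN, spin_cw)  ← event matches
  (M_NAV, evError) → (M_FOLLOW, spin_ccw)
  (M_NAV, evContact) → (M_DROP, spin_ccw)
  (M_NAV, evDetect) → (M_FOLLOW, spin_cw)
  (M_NAV, evClear) → (M_SCAN, motors_off)
event = evDone selects (M_SCAN, spin_cw)

mode=M_SCAN action=spin_cw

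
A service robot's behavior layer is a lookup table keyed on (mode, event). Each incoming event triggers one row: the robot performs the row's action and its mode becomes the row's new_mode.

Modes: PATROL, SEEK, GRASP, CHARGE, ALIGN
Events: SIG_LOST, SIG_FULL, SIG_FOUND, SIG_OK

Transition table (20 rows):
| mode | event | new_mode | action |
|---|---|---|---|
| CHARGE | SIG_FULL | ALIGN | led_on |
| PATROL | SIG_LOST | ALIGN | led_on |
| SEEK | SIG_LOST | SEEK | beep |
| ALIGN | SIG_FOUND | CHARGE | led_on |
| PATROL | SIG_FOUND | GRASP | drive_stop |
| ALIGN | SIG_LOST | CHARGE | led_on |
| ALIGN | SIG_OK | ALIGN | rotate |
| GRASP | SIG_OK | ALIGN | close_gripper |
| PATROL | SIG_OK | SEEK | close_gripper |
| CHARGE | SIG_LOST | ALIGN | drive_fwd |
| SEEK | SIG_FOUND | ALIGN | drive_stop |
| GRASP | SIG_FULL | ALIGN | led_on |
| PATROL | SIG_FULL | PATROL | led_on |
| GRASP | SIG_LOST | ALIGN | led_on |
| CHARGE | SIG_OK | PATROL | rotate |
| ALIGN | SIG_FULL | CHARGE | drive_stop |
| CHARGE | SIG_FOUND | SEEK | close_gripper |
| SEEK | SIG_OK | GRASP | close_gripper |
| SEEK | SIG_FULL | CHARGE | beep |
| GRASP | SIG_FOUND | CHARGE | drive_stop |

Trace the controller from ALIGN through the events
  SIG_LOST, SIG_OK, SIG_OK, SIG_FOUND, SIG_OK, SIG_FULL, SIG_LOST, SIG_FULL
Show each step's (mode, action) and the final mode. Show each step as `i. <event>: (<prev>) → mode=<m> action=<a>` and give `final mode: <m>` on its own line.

1. SIG_LOST: (ALIGN) → mode=CHARGE action=led_on
2. SIG_OK: (CHARGE) → mode=PATROL action=rotate
3. SIG_OK: (PATROL) → mode=SEEK action=close_gripper
4. SIG_FOUND: (SEEK) → mode=ALIGN action=drive_stop
5. SIG_OK: (ALIGN) → mode=ALIGN action=rotate
6. SIG_FULL: (ALIGN) → mode=CHARGE action=drive_stop
7. SIG_LOST: (CHARGE) → mode=ALIGN action=drive_fwd
8. SIG_FULL: (ALIGN) → mode=CHARGE action=drive_stop

final mode: CHARGE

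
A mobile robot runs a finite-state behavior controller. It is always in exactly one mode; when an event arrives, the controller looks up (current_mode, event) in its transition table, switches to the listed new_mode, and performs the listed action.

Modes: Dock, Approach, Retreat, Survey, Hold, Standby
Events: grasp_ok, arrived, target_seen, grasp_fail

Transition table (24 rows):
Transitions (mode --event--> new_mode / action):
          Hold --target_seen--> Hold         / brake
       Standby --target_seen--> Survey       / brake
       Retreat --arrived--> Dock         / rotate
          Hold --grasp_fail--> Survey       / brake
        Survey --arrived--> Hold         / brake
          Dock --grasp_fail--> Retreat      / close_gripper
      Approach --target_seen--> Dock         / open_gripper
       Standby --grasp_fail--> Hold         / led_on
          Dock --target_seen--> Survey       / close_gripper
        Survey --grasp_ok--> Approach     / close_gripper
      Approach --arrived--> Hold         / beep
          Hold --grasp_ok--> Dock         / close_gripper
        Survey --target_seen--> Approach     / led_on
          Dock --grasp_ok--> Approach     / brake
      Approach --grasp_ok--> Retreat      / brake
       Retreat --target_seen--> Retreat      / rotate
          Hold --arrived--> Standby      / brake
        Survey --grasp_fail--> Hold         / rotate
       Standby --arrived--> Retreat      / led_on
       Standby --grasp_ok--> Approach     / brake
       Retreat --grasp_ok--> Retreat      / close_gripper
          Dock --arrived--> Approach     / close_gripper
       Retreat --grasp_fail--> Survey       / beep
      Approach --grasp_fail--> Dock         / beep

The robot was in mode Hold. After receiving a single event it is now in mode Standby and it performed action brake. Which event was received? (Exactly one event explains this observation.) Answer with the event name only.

try grasp_ok: (Hold, grasp_ok) → (Dock, close_gripper)
try arrived: (Hold, arrived) → (Standby, brake)  ← matches
try target_seen: (Hold, target_seen) → (Hold, brake)
try grasp_fail: (Hold, grasp_fail) → (Survey, brake)

arrived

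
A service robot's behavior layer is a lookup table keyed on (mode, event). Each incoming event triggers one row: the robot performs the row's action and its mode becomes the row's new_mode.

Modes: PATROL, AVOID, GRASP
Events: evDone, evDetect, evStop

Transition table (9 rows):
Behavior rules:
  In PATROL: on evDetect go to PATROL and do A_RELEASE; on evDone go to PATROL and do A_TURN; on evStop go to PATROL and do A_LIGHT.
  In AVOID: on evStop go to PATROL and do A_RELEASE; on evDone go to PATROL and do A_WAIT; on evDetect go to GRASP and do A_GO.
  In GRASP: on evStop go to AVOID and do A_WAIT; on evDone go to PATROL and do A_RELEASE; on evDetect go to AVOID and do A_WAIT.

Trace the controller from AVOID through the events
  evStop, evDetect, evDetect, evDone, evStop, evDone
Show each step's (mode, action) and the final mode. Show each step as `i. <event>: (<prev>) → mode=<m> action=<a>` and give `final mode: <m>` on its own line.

1. evStop: (AVOID) → mode=PATROL action=A_RELEASE
2. evDetect: (PATROL) → mode=PATROL action=A_RELEASE
3. evDetect: (PATROL) → mode=PATROL action=A_RELEASE
4. evDone: (PATROL) → mode=PATROL action=A_TURN
5. evStop: (PATROL) → mode=PATROL action=A_LIGHT
6. evDone: (PATROL) → mode=PATROL action=A_TURN

final mode: PATROL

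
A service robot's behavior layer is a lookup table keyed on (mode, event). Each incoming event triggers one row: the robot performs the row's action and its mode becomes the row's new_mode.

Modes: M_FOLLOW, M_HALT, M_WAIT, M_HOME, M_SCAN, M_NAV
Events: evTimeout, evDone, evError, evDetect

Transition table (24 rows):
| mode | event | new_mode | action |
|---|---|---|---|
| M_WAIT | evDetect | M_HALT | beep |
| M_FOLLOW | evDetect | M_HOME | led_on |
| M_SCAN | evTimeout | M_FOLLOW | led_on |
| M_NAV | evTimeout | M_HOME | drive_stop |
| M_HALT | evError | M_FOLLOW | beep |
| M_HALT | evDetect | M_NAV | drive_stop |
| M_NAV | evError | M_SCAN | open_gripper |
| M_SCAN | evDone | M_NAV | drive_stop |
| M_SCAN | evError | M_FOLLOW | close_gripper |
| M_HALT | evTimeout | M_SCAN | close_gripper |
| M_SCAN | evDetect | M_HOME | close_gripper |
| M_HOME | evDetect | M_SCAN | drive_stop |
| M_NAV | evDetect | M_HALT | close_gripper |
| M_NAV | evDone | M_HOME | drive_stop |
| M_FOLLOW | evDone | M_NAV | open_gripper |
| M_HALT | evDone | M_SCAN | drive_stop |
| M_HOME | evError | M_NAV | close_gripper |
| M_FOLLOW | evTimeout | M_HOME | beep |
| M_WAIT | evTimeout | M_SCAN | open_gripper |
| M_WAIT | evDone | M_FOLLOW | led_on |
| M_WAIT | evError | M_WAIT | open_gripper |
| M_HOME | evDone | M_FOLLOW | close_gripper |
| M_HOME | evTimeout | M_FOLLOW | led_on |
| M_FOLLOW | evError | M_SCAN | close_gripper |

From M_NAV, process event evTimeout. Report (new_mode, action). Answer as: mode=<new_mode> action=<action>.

mode=M_HOME action=drive_stop

current mode = M_NAV; filter table to that mode:
  (M_NAV, evTimeout) → (M_HOME, drive_stop)  ← event matches
  (M_NAV, evError) → (M_SCAN, open_gripper)
  (M_NAV, evDetect) → (M_HALT, close_gripper)
  (M_NAV, evDone) → (M_HOME, drive_stop)
event = evTimeout selects (M_HOME, drive_stop)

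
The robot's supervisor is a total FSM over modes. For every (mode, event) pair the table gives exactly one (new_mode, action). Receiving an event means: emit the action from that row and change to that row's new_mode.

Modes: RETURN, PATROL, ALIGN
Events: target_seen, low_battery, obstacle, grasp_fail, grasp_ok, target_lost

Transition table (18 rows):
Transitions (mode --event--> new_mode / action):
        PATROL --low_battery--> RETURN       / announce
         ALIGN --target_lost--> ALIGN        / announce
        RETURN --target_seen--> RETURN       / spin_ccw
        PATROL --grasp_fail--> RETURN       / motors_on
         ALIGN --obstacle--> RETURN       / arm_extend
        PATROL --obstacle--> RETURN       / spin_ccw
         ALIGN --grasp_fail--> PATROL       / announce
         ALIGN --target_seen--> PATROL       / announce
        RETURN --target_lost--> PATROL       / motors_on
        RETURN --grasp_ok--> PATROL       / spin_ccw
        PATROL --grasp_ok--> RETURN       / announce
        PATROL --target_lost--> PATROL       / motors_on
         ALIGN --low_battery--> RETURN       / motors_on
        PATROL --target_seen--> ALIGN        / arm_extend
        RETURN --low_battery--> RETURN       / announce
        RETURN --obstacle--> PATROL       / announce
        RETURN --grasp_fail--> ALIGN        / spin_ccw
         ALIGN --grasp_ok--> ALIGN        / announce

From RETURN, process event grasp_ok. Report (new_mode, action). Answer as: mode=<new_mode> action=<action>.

current mode = RETURN; filter table to that mode:
  (RETURN, target_seen) → (RETURN, spin_ccw)
  (RETURN, target_lost) → (PATROL, motors_on)
  (RETURN, grasp_ok) → (PATROL, spin_ccw)  ← event matches
  (RETURN, low_battery) → (RETURN, announce)
  (RETURN, obstacle) → (PATROL, announce)
  (RETURN, grasp_fail) → (ALIGN, spin_ccw)
event = grasp_ok selects (PATROL, spin_ccw)

mode=PATROL action=spin_ccw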